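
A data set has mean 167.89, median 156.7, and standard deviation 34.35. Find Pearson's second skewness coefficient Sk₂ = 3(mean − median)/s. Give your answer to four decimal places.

0.9773

Sk₂ = 3(167.89 − 156.7) / 34.35 = 3 × 11.1900 / 34.35
    = 33.5700 / 34.35 ≈ 0.9773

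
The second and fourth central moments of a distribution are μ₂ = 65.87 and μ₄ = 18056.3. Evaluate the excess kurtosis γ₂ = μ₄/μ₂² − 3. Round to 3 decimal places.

μ₂² = 65.87² = 4338.85690
μ₄/μ₂² = 18056.3 / 4338.85690 = 4.16153
γ₂ = 4.16153 − 3 ≈ 1.162

1.162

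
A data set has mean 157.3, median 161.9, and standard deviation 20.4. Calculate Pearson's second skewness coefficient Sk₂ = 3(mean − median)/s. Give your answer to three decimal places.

Sk₂ = 3(157.3 − 161.9) / 20.4 = 3 × -4.6000 / 20.4
    = -13.8000 / 20.4 ≈ -0.676

-0.676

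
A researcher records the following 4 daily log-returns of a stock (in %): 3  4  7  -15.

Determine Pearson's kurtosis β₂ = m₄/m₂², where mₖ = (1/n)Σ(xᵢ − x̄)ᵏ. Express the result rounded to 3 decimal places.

2.265

x̄ = -0.2500
Σ(xᵢ − x̄)² = 298.7500 ⇒ m₂ = 74.68750
Σ(xᵢ − x̄)⁴ = 50534.0781 ⇒ m₄ = 12633.51953
m₂² = 5578.22266
β₂ = m₄/m₂² = 12633.51953 / 5578.22266 ≈ 2.265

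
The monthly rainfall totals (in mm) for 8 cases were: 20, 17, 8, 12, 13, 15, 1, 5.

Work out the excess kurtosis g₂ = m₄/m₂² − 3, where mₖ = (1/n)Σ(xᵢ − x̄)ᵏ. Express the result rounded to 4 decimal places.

-0.9779

x̄ = 11.3750
Σ(xᵢ − x̄)² = 281.8750 ⇒ m₂ = 35.23438
Σ(xᵢ − x̄)⁴ = 20082.8066 ⇒ m₄ = 2510.35083
m₂² = 1241.46118
g₂ = m₄/m₂² − 3 = 2.02209 − 3 ≈ -0.9779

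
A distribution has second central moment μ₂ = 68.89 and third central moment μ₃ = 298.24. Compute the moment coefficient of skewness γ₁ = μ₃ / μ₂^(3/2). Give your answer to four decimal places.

σ = √μ₂ = √68.89 = 8.30000
σ³ = μ₂^(3/2) = 571.78700
γ₁ = μ₃/σ³ = 298.24 / 571.78700 ≈ 0.5216

0.5216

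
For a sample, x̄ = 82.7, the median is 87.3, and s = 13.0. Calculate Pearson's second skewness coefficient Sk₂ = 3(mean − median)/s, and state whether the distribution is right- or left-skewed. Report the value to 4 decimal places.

-1.0615, left-skewed

Sk₂ = 3(82.7 − 87.3) / 13.0 = 3 × -4.6000 / 13.0
    = -13.8000 / 13.0 ≈ -1.0615
Sk₂ < 0 ⇒ mean < median ⇒ left-skewed (negative skew).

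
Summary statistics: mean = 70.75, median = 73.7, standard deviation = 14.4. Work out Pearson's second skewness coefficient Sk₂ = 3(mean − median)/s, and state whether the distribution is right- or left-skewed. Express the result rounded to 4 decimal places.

Sk₂ = 3(70.75 − 73.7) / 14.4 = 3 × -2.9500 / 14.4
    = -8.8500 / 14.4 ≈ -0.6146
Sk₂ < 0 ⇒ mean < median ⇒ left-skewed (negative skew).

-0.6146, left-skewed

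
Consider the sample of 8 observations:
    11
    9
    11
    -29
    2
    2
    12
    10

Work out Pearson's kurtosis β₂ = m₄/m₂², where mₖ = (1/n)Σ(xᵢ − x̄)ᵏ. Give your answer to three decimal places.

x̄ = 3.5000
Σ(xᵢ − x̄)² = 1318.0000 ⇒ m₂ = 164.75000
Σ(xᵢ − x̄)⁴ = 1129922.5000 ⇒ m₄ = 141240.31250
m₂² = 27142.56250
β₂ = m₄/m₂² = 141240.31250 / 27142.56250 ≈ 5.204

5.204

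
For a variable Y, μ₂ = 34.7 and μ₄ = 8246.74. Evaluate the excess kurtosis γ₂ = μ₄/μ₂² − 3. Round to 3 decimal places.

3.849

μ₂² = 34.7² = 1204.09000
μ₄/μ₂² = 8246.74 / 1204.09000 = 6.84894
γ₂ = 6.84894 − 3 ≈ 3.849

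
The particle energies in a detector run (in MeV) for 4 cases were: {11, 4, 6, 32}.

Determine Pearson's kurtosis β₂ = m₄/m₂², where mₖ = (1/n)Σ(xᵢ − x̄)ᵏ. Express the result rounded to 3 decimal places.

x̄ = 13.2500
Σ(xᵢ − x̄)² = 494.7500 ⇒ m₂ = 123.68750
Σ(xᵢ − x̄)⁴ = 133705.5781 ⇒ m₄ = 33426.39453
m₂² = 15298.59766
β₂ = m₄/m₂² = 33426.39453 / 15298.59766 ≈ 2.185

2.185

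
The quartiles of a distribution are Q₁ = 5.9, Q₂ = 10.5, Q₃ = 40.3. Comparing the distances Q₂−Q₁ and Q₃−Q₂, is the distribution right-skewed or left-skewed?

Q₂ − Q₁ = 4.6;  Q₃ − Q₂ = 29.8
Q₃ − Q₂ > Q₂ − Q₁ ⇒ the upper half is more spread out ⇒ right-skewed.

right-skewed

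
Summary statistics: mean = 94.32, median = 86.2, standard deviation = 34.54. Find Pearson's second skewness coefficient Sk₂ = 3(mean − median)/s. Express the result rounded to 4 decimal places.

Sk₂ = 3(94.32 − 86.2) / 34.54 = 3 × 8.1200 / 34.54
    = 24.3600 / 34.54 ≈ 0.7053

0.7053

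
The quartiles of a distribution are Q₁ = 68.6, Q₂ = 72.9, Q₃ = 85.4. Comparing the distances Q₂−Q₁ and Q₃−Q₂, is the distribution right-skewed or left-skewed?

right-skewed

Q₂ − Q₁ = 4.3;  Q₃ − Q₂ = 12.5
Q₃ − Q₂ > Q₂ − Q₁ ⇒ the upper half is more spread out ⇒ right-skewed.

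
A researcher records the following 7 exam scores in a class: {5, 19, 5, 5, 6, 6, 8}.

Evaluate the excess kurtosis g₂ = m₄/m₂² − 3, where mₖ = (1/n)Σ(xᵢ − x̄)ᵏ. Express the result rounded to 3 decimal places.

x̄ = 7.7143
Σ(xᵢ − x̄)² = 155.4286 ⇒ m₂ = 22.20408
Σ(xᵢ − x̄)⁴ = 16402.5539 ⇒ m₄ = 2343.22199
m₂² = 493.02124
g₂ = m₄/m₂² − 3 = 4.75278 − 3 ≈ 1.753

1.753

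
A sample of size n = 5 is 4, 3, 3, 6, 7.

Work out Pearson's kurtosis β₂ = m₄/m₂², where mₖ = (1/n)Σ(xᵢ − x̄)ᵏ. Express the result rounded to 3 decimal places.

1.442

x̄ = 4.6000
Σ(xᵢ − x̄)² = 13.2000 ⇒ m₂ = 2.64000
Σ(xᵢ − x̄)⁴ = 50.2560 ⇒ m₄ = 10.05120
m₂² = 6.96960
β₂ = m₄/m₂² = 10.05120 / 6.96960 ≈ 1.442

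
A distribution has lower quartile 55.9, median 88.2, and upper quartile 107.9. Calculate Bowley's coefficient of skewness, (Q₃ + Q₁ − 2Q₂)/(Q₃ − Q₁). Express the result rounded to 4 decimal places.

-0.2423

numerator: Q₃ + Q₁ − 2Q₂ = 107.9 + 55.9 − 2×88.2 = -12.6000
denominator: Q₃ − Q₁ = 107.9 − 55.9 = 52.0000
Bowley skewness = -12.6000 / 52.0000 ≈ -0.2423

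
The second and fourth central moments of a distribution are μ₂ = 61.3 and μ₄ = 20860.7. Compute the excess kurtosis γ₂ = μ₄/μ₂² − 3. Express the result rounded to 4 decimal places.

μ₂² = 61.3² = 3757.69000
μ₄/μ₂² = 20860.7 / 3757.69000 = 5.55147
γ₂ = 5.55147 − 3 ≈ 2.5515

2.5515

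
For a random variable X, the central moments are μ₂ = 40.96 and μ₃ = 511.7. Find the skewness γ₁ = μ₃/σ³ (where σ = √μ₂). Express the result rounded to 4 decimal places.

1.9520

σ = √μ₂ = √40.96 = 6.40000
σ³ = μ₂^(3/2) = 262.14400
γ₁ = μ₃/σ³ = 511.7 / 262.14400 ≈ 1.9520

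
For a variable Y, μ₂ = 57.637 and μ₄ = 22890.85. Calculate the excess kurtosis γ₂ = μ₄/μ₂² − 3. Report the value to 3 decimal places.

μ₂² = 57.637² = 3322.02377
μ₄/μ₂² = 22890.85 / 3322.02377 = 6.89063
γ₂ = 6.89063 − 3 ≈ 3.891

3.891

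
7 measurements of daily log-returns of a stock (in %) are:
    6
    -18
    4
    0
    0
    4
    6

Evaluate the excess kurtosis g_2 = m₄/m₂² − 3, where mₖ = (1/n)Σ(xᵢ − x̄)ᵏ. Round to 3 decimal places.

1.380

x̄ = 0.2857
Σ(xᵢ − x̄)² = 427.4286 ⇒ m₂ = 61.06122
Σ(xᵢ − x̄)⁴ = 114314.6356 ⇒ m₄ = 16330.66222
m₂² = 3728.47314
g_2 = m₄/m₂² − 3 = 4.37999 − 3 ≈ 1.380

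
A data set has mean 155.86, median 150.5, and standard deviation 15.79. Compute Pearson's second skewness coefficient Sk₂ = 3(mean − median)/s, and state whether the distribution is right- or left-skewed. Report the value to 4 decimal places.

1.0184, right-skewed

Sk₂ = 3(155.86 − 150.5) / 15.79 = 3 × 5.3600 / 15.79
    = 16.0800 / 15.79 ≈ 1.0184
Sk₂ > 0 ⇒ mean > median ⇒ right-skewed (positive skew).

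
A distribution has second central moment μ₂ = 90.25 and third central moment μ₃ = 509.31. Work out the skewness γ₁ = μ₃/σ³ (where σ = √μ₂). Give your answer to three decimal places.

0.594

σ = √μ₂ = √90.25 = 9.50000
σ³ = μ₂^(3/2) = 857.37500
γ₁ = μ₃/σ³ = 509.31 / 857.37500 ≈ 0.594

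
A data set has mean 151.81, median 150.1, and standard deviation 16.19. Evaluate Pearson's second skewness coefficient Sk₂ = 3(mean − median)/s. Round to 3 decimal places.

Sk₂ = 3(151.81 − 150.1) / 16.19 = 3 × 1.7100 / 16.19
    = 5.1300 / 16.19 ≈ 0.317

0.317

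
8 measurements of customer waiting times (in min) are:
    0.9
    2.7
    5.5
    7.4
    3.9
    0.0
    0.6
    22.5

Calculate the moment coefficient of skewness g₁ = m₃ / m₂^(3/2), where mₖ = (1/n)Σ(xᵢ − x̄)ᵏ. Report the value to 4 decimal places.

x̄ = (0.9 + 2.7 + 5.5 + 7.4 + 3.9 + 0.0 + 0.6 + 22.5) / 8 = 5.4375
deviations (xᵢ − x̄): -4.5375, -2.7375, 0.0625, 1.9625, -1.5375, -5.4375, -4.8375, 17.0625
Σ(xᵢ − x̄)² = 378.3988 ⇒ m₂ = 378.3988/8 = 47.29984
Σ(xᵢ − x̄)³ = 4583.4027 ⇒ m₃ = 4583.4027/8 = 572.92534
m₂^(3/2) = 47.29984^(1.5) = 325.30412
g₁ = m₃ / m₂^(3/2) = 572.92534 / 325.30412 ≈ 1.7612

1.7612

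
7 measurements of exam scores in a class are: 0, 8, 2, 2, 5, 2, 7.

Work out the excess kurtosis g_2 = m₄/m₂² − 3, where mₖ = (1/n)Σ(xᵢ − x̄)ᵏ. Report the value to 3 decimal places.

-1.350

x̄ = 3.7143
Σ(xᵢ − x̄)² = 53.4286 ⇒ m₂ = 7.63265
Σ(xᵢ − x̄)⁴ = 672.8805 ⇒ m₄ = 96.12578
m₂² = 58.25739
g_2 = m₄/m₂² − 3 = 1.65002 − 3 ≈ -1.350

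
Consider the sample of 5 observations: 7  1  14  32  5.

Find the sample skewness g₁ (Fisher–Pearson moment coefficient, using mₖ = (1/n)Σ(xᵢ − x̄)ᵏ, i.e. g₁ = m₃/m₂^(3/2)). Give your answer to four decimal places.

1.0023

x̄ = (7 + 1 + 14 + 32 + 5) / 5 = 11.8000
deviations (xᵢ − x̄): -4.8000, -10.8000, 2.2000, 20.2000, -6.8000
Σ(xᵢ − x̄)² = 598.8000 ⇒ m₂ = 598.8000/5 = 119.76000
Σ(xᵢ − x̄)³ = 6568.3200 ⇒ m₃ = 6568.3200/5 = 1313.66400
m₂^(3/2) = 119.76000^(1.5) = 1310.59251
g₁ = m₃ / m₂^(3/2) = 1313.66400 / 1310.59251 ≈ 1.0023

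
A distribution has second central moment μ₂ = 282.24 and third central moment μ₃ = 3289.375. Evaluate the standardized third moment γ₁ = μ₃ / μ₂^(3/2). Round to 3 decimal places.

0.694

σ = √μ₂ = √282.24 = 16.80000
σ³ = μ₂^(3/2) = 4741.63200
γ₁ = μ₃/σ³ = 3289.375 / 4741.63200 ≈ 0.694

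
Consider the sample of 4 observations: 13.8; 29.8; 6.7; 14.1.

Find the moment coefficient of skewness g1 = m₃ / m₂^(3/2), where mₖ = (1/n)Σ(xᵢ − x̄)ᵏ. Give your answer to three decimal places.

0.714

x̄ = (13.8 + 29.8 + 6.7 + 14.1) / 4 = 16.1000
deviations (xᵢ − x̄): -2.3000, 13.7000, -9.4000, -2.0000
Σ(xᵢ − x̄)² = 285.3400 ⇒ m₂ = 285.3400/4 = 71.33500
Σ(xᵢ − x̄)³ = 1720.6020 ⇒ m₃ = 1720.6020/4 = 430.15050
m₂^(3/2) = 71.33500^(1.5) = 602.49576
g1 = m₃ / m₂^(3/2) = 430.15050 / 602.49576 ≈ 0.714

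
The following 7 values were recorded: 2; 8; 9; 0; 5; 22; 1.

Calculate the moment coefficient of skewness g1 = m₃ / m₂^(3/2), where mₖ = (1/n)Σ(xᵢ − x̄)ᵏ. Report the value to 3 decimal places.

1.242

x̄ = (2 + 8 + 9 + 0 + 5 + 22 + 1) / 7 = 6.7143
deviations (xᵢ − x̄): -4.7143, 1.2857, 2.2857, -6.7143, -1.7143, 15.2857, -5.7143
Σ(xᵢ − x̄)² = 343.4286 ⇒ m₂ = 343.4286/7 = 49.06122
Σ(xᵢ − x̄)³ = 2986.5306 ⇒ m₃ = 2986.5306/7 = 426.64723
m₂^(3/2) = 49.06122^(1.5) = 343.64306
g1 = m₃ / m₂^(3/2) = 426.64723 / 343.64306 ≈ 1.242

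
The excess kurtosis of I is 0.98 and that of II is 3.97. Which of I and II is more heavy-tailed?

II

Higher excess kurtosis ⇒ heavier tails relative to the normal distribution.
0.98 vs 3.97: the larger is 3.97, so II has heavier tails.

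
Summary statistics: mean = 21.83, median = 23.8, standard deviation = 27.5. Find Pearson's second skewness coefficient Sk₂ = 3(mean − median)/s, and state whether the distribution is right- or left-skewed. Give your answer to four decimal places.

Sk₂ = 3(21.83 − 23.8) / 27.5 = 3 × -1.9700 / 27.5
    = -5.9100 / 27.5 ≈ -0.2149
Sk₂ < 0 ⇒ mean < median ⇒ left-skewed (negative skew).

-0.2149, left-skewed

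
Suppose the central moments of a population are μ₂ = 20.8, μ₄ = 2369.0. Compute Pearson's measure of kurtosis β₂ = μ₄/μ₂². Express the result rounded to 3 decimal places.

5.476

μ₂² = 20.8² = 432.64000
μ₄/μ₂² = 2369.0 / 432.64000 = 5.47568
β₂ ≈ 5.476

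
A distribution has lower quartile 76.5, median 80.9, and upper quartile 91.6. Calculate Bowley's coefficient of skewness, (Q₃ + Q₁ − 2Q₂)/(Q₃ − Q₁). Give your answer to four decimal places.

numerator: Q₃ + Q₁ − 2Q₂ = 91.6 + 76.5 − 2×80.9 = 6.3000
denominator: Q₃ − Q₁ = 91.6 − 76.5 = 15.1000
Bowley skewness = 6.3000 / 15.1000 ≈ 0.4172

0.4172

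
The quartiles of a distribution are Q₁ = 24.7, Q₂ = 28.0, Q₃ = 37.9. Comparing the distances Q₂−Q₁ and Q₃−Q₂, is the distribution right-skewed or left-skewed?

right-skewed

Q₂ − Q₁ = 3.3;  Q₃ − Q₂ = 9.9
Q₃ − Q₂ > Q₂ − Q₁ ⇒ the upper half is more spread out ⇒ right-skewed.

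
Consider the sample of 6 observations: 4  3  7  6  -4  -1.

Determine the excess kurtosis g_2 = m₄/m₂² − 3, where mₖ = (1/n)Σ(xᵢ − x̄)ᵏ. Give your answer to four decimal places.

-1.1271

x̄ = 2.5000
Σ(xᵢ − x̄)² = 89.5000 ⇒ m₂ = 14.91667
Σ(xᵢ − x̄)⁴ = 2500.3750 ⇒ m₄ = 416.72917
m₂² = 222.50694
g_2 = m₄/m₂² − 3 = 1.87288 − 3 ≈ -1.1271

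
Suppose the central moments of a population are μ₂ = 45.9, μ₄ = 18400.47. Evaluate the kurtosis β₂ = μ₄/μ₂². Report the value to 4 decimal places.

8.7338

μ₂² = 45.9² = 2106.81000
μ₄/μ₂² = 18400.47 / 2106.81000 = 8.73381
β₂ ≈ 8.7338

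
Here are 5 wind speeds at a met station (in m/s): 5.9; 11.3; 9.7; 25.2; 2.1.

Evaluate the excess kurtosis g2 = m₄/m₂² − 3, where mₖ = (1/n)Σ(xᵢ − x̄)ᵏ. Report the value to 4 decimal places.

x̄ = 10.8400
Σ(xᵢ − x̄)² = 308.5120 ⇒ m₂ = 61.70240
Σ(xᵢ − x̄)⁴ = 48954.7340 ⇒ m₄ = 9790.94680
m₂² = 3807.18617
g2 = m₄/m₂² − 3 = 2.57170 − 3 ≈ -0.4283

-0.4283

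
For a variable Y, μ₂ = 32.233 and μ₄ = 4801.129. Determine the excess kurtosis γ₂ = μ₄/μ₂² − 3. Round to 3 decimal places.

1.621

μ₂² = 32.233² = 1038.96629
μ₄/μ₂² = 4801.129 / 1038.96629 = 4.62106
γ₂ = 4.62106 − 3 ≈ 1.621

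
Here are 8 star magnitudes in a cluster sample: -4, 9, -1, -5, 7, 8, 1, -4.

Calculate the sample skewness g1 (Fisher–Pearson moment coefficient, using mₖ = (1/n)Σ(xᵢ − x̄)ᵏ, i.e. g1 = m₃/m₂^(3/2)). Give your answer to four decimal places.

0.2536

x̄ = (-4 + 9 - 1 - 5 + 7 + 8 + 1 - 4) / 8 = 1.3750
deviations (xᵢ − x̄): -5.3750, 7.6250, -2.3750, -6.3750, 5.6250, 6.6250, -0.3750, -5.3750
Σ(xᵢ − x̄)² = 237.8750 ⇒ m₂ = 237.8750/8 = 29.73438
Σ(xᵢ − x̄)³ = 328.9688 ⇒ m₃ = 328.9688/8 = 41.12109
m₂^(3/2) = 29.73438^(1.5) = 162.13927
g1 = m₃ / m₂^(3/2) = 41.12109 / 162.13927 ≈ 0.2536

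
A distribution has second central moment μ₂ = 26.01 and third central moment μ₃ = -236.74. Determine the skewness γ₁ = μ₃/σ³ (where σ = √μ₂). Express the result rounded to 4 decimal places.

σ = √μ₂ = √26.01 = 5.10000
σ³ = μ₂^(3/2) = 132.65100
γ₁ = μ₃/σ³ = -236.74 / 132.65100 ≈ -1.7847

-1.7847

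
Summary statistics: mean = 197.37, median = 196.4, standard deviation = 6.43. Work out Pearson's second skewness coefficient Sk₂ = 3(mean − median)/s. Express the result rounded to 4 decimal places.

Sk₂ = 3(197.37 − 196.4) / 6.43 = 3 × 0.9700 / 6.43
    = 2.9100 / 6.43 ≈ 0.4526

0.4526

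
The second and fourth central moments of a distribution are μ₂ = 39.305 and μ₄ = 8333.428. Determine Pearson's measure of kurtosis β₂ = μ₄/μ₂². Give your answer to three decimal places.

μ₂² = 39.305² = 1544.88303
μ₄/μ₂² = 8333.428 / 1544.88303 = 5.39421
β₂ ≈ 5.394

5.394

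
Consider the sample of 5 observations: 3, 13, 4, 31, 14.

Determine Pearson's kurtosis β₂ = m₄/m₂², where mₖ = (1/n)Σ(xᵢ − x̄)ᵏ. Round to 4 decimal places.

2.3735

x̄ = 13.0000
Σ(xᵢ − x̄)² = 506.0000 ⇒ m₂ = 101.20000
Σ(xᵢ − x̄)⁴ = 121538.0000 ⇒ m₄ = 24307.60000
m₂² = 10241.44000
β₂ = m₄/m₂² = 24307.60000 / 10241.44000 ≈ 2.3735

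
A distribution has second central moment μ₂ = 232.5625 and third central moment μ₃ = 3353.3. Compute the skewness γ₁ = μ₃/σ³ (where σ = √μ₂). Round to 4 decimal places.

0.9455

σ = √μ₂ = √232.5625 = 15.25000
σ³ = μ₂^(3/2) = 3546.57813
γ₁ = μ₃/σ³ = 3353.3 / 3546.57813 ≈ 0.9455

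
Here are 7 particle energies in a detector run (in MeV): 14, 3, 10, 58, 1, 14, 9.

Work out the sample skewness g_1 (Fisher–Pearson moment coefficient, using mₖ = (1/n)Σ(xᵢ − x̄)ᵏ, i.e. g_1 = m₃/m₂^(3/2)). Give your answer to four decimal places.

1.7563

x̄ = (14 + 3 + 10 + 58 + 1 + 14 + 9) / 7 = 15.5714
deviations (xᵢ − x̄): -1.5714, -12.5714, -5.5714, 42.4286, -14.5714, -1.5714, -6.5714
Σ(xᵢ − x̄)² = 2249.7143 ⇒ m₂ = 2249.7143/7 = 321.38776
Σ(xᵢ − x̄)³ = 70834.0408 ⇒ m₃ = 70834.0408/7 = 10119.14869
m₂^(3/2) = 321.38776^(1.5) = 5761.61174
g_1 = m₃ / m₂^(3/2) = 10119.14869 / 5761.61174 ≈ 1.7563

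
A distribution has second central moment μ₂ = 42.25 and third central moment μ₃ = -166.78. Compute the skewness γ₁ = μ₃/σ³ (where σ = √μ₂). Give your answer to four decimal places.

-0.6073

σ = √μ₂ = √42.25 = 6.50000
σ³ = μ₂^(3/2) = 274.62500
γ₁ = μ₃/σ³ = -166.78 / 274.62500 ≈ -0.6073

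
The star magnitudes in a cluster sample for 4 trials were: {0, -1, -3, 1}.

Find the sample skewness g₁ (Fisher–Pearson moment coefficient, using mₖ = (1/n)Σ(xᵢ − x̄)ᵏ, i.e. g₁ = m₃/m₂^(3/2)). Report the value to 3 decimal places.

x̄ = (0 - 1 - 3 + 1) / 4 = -0.7500
deviations (xᵢ − x̄): 0.7500, -0.2500, -2.2500, 1.7500
Σ(xᵢ − x̄)² = 8.7500 ⇒ m₂ = 8.7500/4 = 2.18750
Σ(xᵢ − x̄)³ = -5.6250 ⇒ m₃ = -5.6250/4 = -1.40625
m₂^(3/2) = 2.18750^(1.5) = 3.23536
g₁ = m₃ / m₂^(3/2) = -1.40625 / 3.23536 ≈ -0.435

-0.435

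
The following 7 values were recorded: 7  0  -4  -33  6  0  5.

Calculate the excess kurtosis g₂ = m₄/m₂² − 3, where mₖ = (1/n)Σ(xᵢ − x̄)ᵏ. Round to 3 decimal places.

x̄ = -2.7143
Σ(xᵢ − x̄)² = 1163.4286 ⇒ m₂ = 166.20408
Σ(xᵢ − x̄)⁴ = 859625.4111 ⇒ m₄ = 122803.63015
m₂² = 27623.79675
g₂ = m₄/m₂² − 3 = 4.44557 − 3 ≈ 1.446

1.446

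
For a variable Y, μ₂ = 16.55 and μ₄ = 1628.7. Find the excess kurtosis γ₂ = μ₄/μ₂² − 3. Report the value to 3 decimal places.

2.946

μ₂² = 16.55² = 273.90250
μ₄/μ₂² = 1628.7 / 273.90250 = 5.94628
γ₂ = 5.94628 − 3 ≈ 2.946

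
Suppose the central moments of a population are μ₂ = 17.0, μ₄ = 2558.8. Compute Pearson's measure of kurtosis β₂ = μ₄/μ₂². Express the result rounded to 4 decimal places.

8.8540

μ₂² = 17.0² = 289.00000
μ₄/μ₂² = 2558.8 / 289.00000 = 8.85398
β₂ ≈ 8.8540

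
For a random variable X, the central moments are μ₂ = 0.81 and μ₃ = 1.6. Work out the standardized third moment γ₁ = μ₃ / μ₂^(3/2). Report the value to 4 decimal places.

2.1948

σ = √μ₂ = √0.81 = 0.90000
σ³ = μ₂^(3/2) = 0.72900
γ₁ = μ₃/σ³ = 1.6 / 0.72900 ≈ 2.1948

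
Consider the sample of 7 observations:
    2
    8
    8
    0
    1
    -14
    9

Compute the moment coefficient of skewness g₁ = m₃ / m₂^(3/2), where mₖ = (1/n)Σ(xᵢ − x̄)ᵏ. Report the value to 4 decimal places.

-1.1800

x̄ = (2 + 8 + 8 + 0 + 1 - 14 + 9) / 7 = 2.0000
deviations (xᵢ − x̄): 0.0000, 6.0000, 6.0000, -2.0000, -1.0000, -16.0000, 7.0000
Σ(xᵢ − x̄)² = 382.0000 ⇒ m₂ = 382.0000/7 = 54.57143
Σ(xᵢ − x̄)³ = -3330.0000 ⇒ m₃ = -3330.0000/7 = -475.71429
m₂^(3/2) = 54.57143^(1.5) = 403.13266
g₁ = m₃ / m₂^(3/2) = -475.71429 / 403.13266 ≈ -1.1800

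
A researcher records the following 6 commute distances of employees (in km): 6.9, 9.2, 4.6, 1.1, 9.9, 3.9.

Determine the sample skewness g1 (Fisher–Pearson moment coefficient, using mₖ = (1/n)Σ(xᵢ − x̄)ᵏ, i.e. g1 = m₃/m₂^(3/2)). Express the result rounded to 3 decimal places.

-0.147

x̄ = (6.9 + 9.2 + 4.6 + 1.1 + 9.9 + 3.9) / 6 = 5.9333
deviations (xᵢ − x̄): 0.9667, 3.2667, -1.3333, -4.8333, 3.9667, -2.0333
Σ(xᵢ − x̄)² = 56.6133 ⇒ m₂ = 56.6133/6 = 9.43556
Σ(xᵢ − x̄)³ = -25.5136 ⇒ m₃ = -25.5136/6 = -4.25226
m₂^(3/2) = 9.43556^(1.5) = 28.98353
g1 = m₃ / m₂^(3/2) = -4.25226 / 28.98353 ≈ -0.147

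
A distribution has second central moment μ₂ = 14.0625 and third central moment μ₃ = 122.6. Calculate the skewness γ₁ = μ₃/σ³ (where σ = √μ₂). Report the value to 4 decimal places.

σ = √μ₂ = √14.0625 = 3.75000
σ³ = μ₂^(3/2) = 52.73438
γ₁ = μ₃/σ³ = 122.6 / 52.73438 ≈ 2.3249

2.3249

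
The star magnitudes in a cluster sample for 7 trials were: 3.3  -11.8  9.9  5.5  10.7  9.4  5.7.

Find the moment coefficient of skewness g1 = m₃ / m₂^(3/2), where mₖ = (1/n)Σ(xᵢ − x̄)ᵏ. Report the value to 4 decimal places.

x̄ = (3.3 - 11.8 + 9.9 + 5.5 + 10.7 + 9.4 + 5.7) / 7 = 4.6714
deviations (xᵢ − x̄): -1.3714, -16.4714, 5.2286, 0.8286, 6.0286, 4.7286, 1.0286
Σ(xᵢ − x̄)² = 360.9743 ⇒ m₂ = 360.9743/7 = 51.56776
Σ(xᵢ − x̄)³ = -4001.9852 ⇒ m₃ = -4001.9852/7 = -571.71217
m₂^(3/2) = 51.56776^(1.5) = 370.31162
g1 = m₃ / m₂^(3/2) = -571.71217 / 370.31162 ≈ -1.5439

-1.5439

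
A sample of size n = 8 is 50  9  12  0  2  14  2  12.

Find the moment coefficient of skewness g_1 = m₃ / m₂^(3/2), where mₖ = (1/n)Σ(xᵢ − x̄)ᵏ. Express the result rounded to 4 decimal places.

x̄ = (50 + 9 + 12 + 0 + 2 + 14 + 2 + 12) / 8 = 12.6250
deviations (xᵢ − x̄): 37.3750, -3.6250, -0.6250, -12.6250, -10.6250, 1.3750, -10.6250, -0.6250
Σ(xᵢ − x̄)² = 1797.8750 ⇒ m₂ = 1797.8750/8 = 224.73438
Σ(xᵢ − x̄)³ = 47752.0313 ⇒ m₃ = 47752.0313/8 = 5969.00391
m₂^(3/2) = 224.73438^(1.5) = 3369.02520
g_1 = m₃ / m₂^(3/2) = 5969.00391 / 3369.02520 ≈ 1.7717

1.7717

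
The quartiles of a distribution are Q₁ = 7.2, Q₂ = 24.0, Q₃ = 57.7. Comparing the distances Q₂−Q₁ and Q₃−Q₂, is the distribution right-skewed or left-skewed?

right-skewed

Q₂ − Q₁ = 16.8;  Q₃ − Q₂ = 33.7
Q₃ − Q₂ > Q₂ − Q₁ ⇒ the upper half is more spread out ⇒ right-skewed.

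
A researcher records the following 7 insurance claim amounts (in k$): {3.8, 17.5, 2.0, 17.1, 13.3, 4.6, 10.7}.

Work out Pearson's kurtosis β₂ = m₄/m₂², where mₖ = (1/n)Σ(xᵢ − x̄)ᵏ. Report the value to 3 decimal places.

1.375

x̄ = 9.8571
Σ(xᵢ − x̄)² = 249.4971 ⇒ m₂ = 35.64245
Σ(xᵢ − x̄)⁴ = 12226.1466 ⇒ m₄ = 1746.59237
m₂² = 1270.38417
β₂ = m₄/m₂² = 1746.59237 / 1270.38417 ≈ 1.375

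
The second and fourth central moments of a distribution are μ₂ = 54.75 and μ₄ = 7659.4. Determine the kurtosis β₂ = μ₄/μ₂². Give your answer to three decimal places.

μ₂² = 54.75² = 2997.56250
μ₄/μ₂² = 7659.4 / 2997.56250 = 2.55521
β₂ ≈ 2.555

2.555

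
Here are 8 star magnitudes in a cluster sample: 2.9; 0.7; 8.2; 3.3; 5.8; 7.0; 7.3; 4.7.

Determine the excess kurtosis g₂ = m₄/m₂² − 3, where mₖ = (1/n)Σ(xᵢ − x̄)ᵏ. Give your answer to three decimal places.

-1.050

x̄ = 4.9875
Σ(xᵢ − x̄)² = 46.0487 ⇒ m₂ = 5.75609
Σ(xᵢ − x̄)⁴ = 516.9698 ⇒ m₄ = 64.62123
m₂² = 33.13262
g₂ = m₄/m₂² − 3 = 1.95038 − 3 ≈ -1.050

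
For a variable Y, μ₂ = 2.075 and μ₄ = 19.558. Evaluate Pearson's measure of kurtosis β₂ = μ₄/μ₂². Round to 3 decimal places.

μ₂² = 2.075² = 4.30563
μ₄/μ₂² = 19.558 / 4.30563 = 4.54243
β₂ ≈ 4.542

4.542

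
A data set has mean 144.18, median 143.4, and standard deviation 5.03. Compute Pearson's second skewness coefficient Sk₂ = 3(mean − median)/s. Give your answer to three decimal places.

Sk₂ = 3(144.18 − 143.4) / 5.03 = 3 × 0.7800 / 5.03
    = 2.3400 / 5.03 ≈ 0.465

0.465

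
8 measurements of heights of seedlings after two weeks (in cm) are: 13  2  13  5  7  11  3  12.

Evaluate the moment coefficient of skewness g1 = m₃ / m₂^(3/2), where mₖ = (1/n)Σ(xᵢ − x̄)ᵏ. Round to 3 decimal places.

x̄ = (13 + 2 + 13 + 5 + 7 + 11 + 3 + 12) / 8 = 8.2500
deviations (xᵢ − x̄): 4.7500, -6.2500, 4.7500, -3.2500, -1.2500, 2.7500, -5.2500, 3.7500
Σ(xᵢ − x̄)² = 145.5000 ⇒ m₂ = 145.5000/8 = 18.18750
Σ(xᵢ − x̄)³ = -137.2500 ⇒ m₃ = -137.2500/8 = -17.15625
m₂^(3/2) = 18.18750^(1.5) = 77.56388
g1 = m₃ / m₂^(3/2) = -17.15625 / 77.56388 ≈ -0.221

-0.221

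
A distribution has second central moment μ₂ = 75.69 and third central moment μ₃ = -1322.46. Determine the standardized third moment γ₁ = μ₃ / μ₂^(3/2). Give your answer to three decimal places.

-2.008

σ = √μ₂ = √75.69 = 8.70000
σ³ = μ₂^(3/2) = 658.50300
γ₁ = μ₃/σ³ = -1322.46 / 658.50300 ≈ -2.008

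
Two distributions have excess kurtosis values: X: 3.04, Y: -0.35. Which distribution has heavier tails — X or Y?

X

Higher excess kurtosis ⇒ heavier tails relative to the normal distribution.
3.04 vs -0.35: the larger is 3.04, so X has heavier tails. (X is leptokurtic — heavier-than-normal tails; the other is platykurtic.)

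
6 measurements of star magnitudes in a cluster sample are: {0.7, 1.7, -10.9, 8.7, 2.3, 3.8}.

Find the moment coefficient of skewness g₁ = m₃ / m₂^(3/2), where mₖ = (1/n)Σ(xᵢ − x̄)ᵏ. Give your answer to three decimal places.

x̄ = (0.7 + 1.7 - 10.9 + 8.7 + 2.3 + 3.8) / 6 = 1.0500
deviations (xᵢ − x̄): -0.3500, 0.6500, -11.9500, 7.6500, 1.2500, 2.7500
Σ(xᵢ − x̄)² = 210.9950 ⇒ m₂ = 210.9950/6 = 35.16583
Σ(xᵢ − x̄)³ = -1235.8110 ⇒ m₃ = -1235.8110/6 = -205.96850
m₂^(3/2) = 35.16583^(1.5) = 208.53616
g₁ = m₃ / m₂^(3/2) = -205.96850 / 208.53616 ≈ -0.988

-0.988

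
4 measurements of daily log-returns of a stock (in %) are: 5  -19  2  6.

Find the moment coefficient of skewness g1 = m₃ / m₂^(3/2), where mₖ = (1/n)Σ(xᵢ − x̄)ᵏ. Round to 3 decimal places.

x̄ = (5 - 19 + 2 + 6) / 4 = -1.5000
deviations (xᵢ − x̄): 6.5000, -17.5000, 3.5000, 7.5000
Σ(xᵢ − x̄)² = 417.0000 ⇒ m₂ = 417.0000/4 = 104.25000
Σ(xᵢ − x̄)³ = -4620.0000 ⇒ m₃ = -4620.0000/4 = -1155.00000
m₂^(3/2) = 104.25000^(1.5) = 1064.42262
g1 = m₃ / m₂^(3/2) = -1155.00000 / 1064.42262 ≈ -1.085

-1.085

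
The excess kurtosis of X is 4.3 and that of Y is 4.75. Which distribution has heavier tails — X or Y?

Higher excess kurtosis ⇒ heavier tails relative to the normal distribution.
4.3 vs 4.75: the larger is 4.75, so Y has heavier tails.

Y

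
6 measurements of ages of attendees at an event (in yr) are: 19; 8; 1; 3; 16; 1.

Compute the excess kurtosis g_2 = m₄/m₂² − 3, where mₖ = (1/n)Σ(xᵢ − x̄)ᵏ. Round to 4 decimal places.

x̄ = 8.0000
Σ(xᵢ − x̄)² = 308.0000 ⇒ m₂ = 51.33333
Σ(xᵢ − x̄)⁴ = 24164.0000 ⇒ m₄ = 4027.33333
m₂² = 2635.11111
g_2 = m₄/m₂² − 3 = 1.52834 − 3 ≈ -1.4717

-1.4717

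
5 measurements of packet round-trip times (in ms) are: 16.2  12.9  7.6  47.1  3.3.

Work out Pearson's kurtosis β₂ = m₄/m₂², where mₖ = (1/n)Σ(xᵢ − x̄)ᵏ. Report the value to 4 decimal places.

2.8727

x̄ = 17.4200
Σ(xᵢ − x̄)² = 1198.6280 ⇒ m₂ = 239.72560
Σ(xᵢ − x̄)⁴ = 825458.0140 ⇒ m₄ = 165091.60281
m₂² = 57468.36330
β₂ = m₄/m₂² = 165091.60281 / 57468.36330 ≈ 2.8727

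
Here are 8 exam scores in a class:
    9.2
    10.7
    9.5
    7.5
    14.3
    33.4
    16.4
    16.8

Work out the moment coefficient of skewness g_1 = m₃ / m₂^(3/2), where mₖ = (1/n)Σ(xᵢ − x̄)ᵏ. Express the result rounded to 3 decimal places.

1.542

x̄ = (9.2 + 10.7 + 9.5 + 7.5 + 14.3 + 33.4 + 16.4 + 16.8) / 8 = 14.7250
deviations (xᵢ − x̄): -5.5250, -4.0250, -5.2250, -7.2250, -0.4250, 18.6750, 1.6750, 2.0750
Σ(xᵢ − x̄)² = 482.2750 ⇒ m₂ = 482.2750/8 = 60.28437
Σ(xᵢ − x̄)³ = 5772.9112 ⇒ m₃ = 5772.9112/8 = 721.61391
m₂^(3/2) = 60.28437^(1.5) = 468.06605
g_1 = m₃ / m₂^(3/2) = 721.61391 / 468.06605 ≈ 1.542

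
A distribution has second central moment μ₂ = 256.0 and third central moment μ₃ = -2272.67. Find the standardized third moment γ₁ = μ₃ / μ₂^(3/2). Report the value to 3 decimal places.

σ = √μ₂ = √256.0 = 16.00000
σ³ = μ₂^(3/2) = 4096.00000
γ₁ = μ₃/σ³ = -2272.67 / 4096.00000 ≈ -0.555

-0.555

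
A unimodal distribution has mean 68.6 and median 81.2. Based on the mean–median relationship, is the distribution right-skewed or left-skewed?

mean − median = 68.6 − 81.2 = -12.6
mean < median ⇒ the longer tail is on the left ⇒ left-skewed (negatively skewed).

left-skewed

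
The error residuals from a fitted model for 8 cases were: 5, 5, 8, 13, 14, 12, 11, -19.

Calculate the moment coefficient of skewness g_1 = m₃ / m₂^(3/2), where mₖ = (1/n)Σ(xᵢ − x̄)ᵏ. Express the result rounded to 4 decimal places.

x̄ = (5 + 5 + 8 + 13 + 14 + 12 + 11 - 19) / 8 = 6.1250
deviations (xᵢ − x̄): -1.1250, -1.1250, 1.8750, 6.8750, 7.8750, 5.8750, 4.8750, -25.1250
Σ(xᵢ − x̄)² = 804.8750 ⇒ m₂ = 804.8750/8 = 100.60938
Σ(xᵢ − x̄)³ = -14724.8438 ⇒ m₃ = -14724.8438/8 = -1840.60547
m₂^(3/2) = 100.60938^(1.5) = 1009.15454
g_1 = m₃ / m₂^(3/2) = -1840.60547 / 1009.15454 ≈ -1.8239

-1.8239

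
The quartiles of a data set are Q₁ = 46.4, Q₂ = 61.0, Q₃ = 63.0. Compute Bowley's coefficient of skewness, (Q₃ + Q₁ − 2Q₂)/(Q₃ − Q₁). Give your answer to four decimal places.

numerator: Q₃ + Q₁ − 2Q₂ = 63.0 + 46.4 − 2×61.0 = -12.6000
denominator: Q₃ − Q₁ = 63.0 − 46.4 = 16.6000
Bowley skewness = -12.6000 / 16.6000 ≈ -0.7590

-0.7590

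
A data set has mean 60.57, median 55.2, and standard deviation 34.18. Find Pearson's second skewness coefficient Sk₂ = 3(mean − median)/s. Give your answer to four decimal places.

0.4713

Sk₂ = 3(60.57 − 55.2) / 34.18 = 3 × 5.3700 / 34.18
    = 16.1100 / 34.18 ≈ 0.4713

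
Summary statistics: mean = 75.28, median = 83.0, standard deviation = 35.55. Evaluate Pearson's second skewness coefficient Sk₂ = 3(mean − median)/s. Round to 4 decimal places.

Sk₂ = 3(75.28 − 83.0) / 35.55 = 3 × -7.7200 / 35.55
    = -23.1600 / 35.55 ≈ -0.6515

-0.6515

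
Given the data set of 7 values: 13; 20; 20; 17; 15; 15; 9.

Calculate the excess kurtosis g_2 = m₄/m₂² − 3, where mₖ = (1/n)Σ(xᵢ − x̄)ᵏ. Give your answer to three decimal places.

-0.768

x̄ = 15.5714
Σ(xᵢ − x̄)² = 91.7143 ⇒ m₂ = 13.10204
Σ(xᵢ − x̄)⁴ = 2682.2099 ⇒ m₄ = 383.17284
m₂² = 171.66347
g_2 = m₄/m₂² − 3 = 2.23212 − 3 ≈ -0.768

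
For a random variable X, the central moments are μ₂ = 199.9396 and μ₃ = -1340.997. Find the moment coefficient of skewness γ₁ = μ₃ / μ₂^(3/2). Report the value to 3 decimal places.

-0.474

σ = √μ₂ = √199.9396 = 14.14000
σ³ = μ₂^(3/2) = 2827.14594
γ₁ = μ₃/σ³ = -1340.997 / 2827.14594 ≈ -0.474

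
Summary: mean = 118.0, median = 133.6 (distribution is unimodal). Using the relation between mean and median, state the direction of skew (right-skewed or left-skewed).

mean − median = 118.0 − 133.6 = -15.6
mean < median ⇒ the longer tail is on the left ⇒ left-skewed (negatively skewed).

left-skewed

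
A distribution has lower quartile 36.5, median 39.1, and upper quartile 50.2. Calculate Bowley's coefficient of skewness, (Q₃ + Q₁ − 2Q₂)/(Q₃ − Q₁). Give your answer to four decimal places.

0.6204

numerator: Q₃ + Q₁ − 2Q₂ = 50.2 + 36.5 − 2×39.1 = 8.5000
denominator: Q₃ − Q₁ = 50.2 − 36.5 = 13.7000
Bowley skewness = 8.5000 / 13.7000 ≈ 0.6204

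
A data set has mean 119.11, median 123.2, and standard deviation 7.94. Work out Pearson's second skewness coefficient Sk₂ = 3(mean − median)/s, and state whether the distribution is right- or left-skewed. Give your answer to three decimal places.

Sk₂ = 3(119.11 − 123.2) / 7.94 = 3 × -4.0900 / 7.94
    = -12.2700 / 7.94 ≈ -1.545
Sk₂ < 0 ⇒ mean < median ⇒ left-skewed (negative skew).

-1.545, left-skewed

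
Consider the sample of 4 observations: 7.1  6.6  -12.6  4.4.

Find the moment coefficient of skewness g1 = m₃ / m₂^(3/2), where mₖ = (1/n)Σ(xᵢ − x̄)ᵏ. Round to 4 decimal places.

x̄ = (7.1 + 6.6 - 12.6 + 4.4) / 4 = 1.3750
deviations (xᵢ − x̄): 5.7250, 5.2250, -13.9750, 3.0250
Σ(xᵢ − x̄)² = 264.5275 ⇒ m₂ = 264.5275/4 = 66.13187
Σ(xᵢ − x̄)³ = -2371.3594 ⇒ m₃ = -2371.3594/4 = -592.83984
m₂^(3/2) = 66.13187^(1.5) = 537.79437
g1 = m₃ / m₂^(3/2) = -592.83984 / 537.79437 ≈ -1.1024

-1.1024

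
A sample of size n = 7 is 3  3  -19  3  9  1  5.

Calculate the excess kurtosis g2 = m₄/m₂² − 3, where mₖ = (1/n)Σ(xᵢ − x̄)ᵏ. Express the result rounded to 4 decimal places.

x̄ = 0.7143
Σ(xᵢ − x̄)² = 491.4286 ⇒ m₂ = 70.20408
Σ(xᵢ − x̄)⁴ = 156183.6968 ⇒ m₄ = 22311.95668
m₂² = 4928.61308
g2 = m₄/m₂² − 3 = 4.52703 − 3 ≈ 1.5270

1.5270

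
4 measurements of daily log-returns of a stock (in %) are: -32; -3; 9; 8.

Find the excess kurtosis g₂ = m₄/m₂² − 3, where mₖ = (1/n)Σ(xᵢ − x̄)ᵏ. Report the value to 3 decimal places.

-0.907

x̄ = -4.5000
Σ(xᵢ − x̄)² = 1097.0000 ⇒ m₂ = 274.25000
Σ(xᵢ − x̄)⁴ = 629548.2500 ⇒ m₄ = 157387.06250
m₂² = 75213.06250
g₂ = m₄/m₂² − 3 = 2.09255 − 3 ≈ -0.907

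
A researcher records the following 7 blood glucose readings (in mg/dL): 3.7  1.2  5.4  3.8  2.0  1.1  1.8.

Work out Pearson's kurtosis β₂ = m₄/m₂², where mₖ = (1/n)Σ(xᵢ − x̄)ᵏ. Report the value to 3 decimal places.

x̄ = 2.7143
Σ(xᵢ − x̄)² = 15.6086 ⇒ m₂ = 2.22980
Σ(xᵢ − x̄)⁴ = 67.3698 ⇒ m₄ = 9.62426
m₂² = 4.97199
β₂ = m₄/m₂² = 9.62426 / 4.97199 ≈ 1.936

1.936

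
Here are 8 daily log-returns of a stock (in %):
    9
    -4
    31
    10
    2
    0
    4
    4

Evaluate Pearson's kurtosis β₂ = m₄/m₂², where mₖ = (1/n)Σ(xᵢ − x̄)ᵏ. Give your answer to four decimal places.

x̄ = 7.0000
Σ(xᵢ − x̄)² = 802.0000 ⇒ m₂ = 100.25000
Σ(xᵢ − x̄)⁴ = 349702.0000 ⇒ m₄ = 43712.75000
m₂² = 10050.06250
β₂ = m₄/m₂² = 43712.75000 / 10050.06250 ≈ 4.3495

4.3495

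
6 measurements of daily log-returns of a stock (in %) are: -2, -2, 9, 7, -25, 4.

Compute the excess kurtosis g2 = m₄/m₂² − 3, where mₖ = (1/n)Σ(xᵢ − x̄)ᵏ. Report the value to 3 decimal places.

0.310

x̄ = -1.5000
Σ(xᵢ − x̄)² = 765.5000 ⇒ m₂ = 127.58333
Σ(xᵢ − x̄)⁴ = 323270.3750 ⇒ m₄ = 53878.39583
m₂² = 16277.50694
g2 = m₄/m₂² − 3 = 3.30999 − 3 ≈ 0.310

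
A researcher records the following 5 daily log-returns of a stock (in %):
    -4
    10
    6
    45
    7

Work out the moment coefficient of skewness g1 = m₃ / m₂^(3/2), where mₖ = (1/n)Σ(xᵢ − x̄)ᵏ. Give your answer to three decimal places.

x̄ = (-4 + 10 + 6 + 45 + 7) / 5 = 12.8000
deviations (xᵢ − x̄): -16.8000, -2.8000, -6.8000, 32.2000, -5.8000
Σ(xᵢ − x̄)² = 1406.8000 ⇒ m₂ = 1406.8000/5 = 281.36000
Σ(xᵢ − x̄)³ = 28113.1200 ⇒ m₃ = 28113.1200/5 = 5622.62400
m₂^(3/2) = 281.36000^(1.5) = 4719.47329
g1 = m₃ / m₂^(3/2) = 5622.62400 / 4719.47329 ≈ 1.191

1.191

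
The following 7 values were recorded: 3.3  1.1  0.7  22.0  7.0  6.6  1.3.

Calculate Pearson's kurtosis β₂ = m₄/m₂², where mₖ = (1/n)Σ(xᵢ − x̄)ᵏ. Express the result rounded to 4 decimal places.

x̄ = 6.0000
Σ(xᵢ − x̄)² = 338.8400 ⇒ m₂ = 48.40571
Σ(xᵢ − x̄)⁴ = 67443.7700 ⇒ m₄ = 9634.82429
m₂² = 2343.11318
β₂ = m₄/m₂² = 9634.82429 / 2343.11318 ≈ 4.1120

4.1120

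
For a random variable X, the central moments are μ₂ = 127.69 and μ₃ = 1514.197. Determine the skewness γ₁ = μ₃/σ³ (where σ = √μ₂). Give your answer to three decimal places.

σ = √μ₂ = √127.69 = 11.30000
σ³ = μ₂^(3/2) = 1442.89700
γ₁ = μ₃/σ³ = 1514.197 / 1442.89700 ≈ 1.049

1.049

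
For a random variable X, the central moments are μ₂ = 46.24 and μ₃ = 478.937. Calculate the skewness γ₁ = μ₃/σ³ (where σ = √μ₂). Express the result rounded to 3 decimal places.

σ = √μ₂ = √46.24 = 6.80000
σ³ = μ₂^(3/2) = 314.43200
γ₁ = μ₃/σ³ = 478.937 / 314.43200 ≈ 1.523

1.523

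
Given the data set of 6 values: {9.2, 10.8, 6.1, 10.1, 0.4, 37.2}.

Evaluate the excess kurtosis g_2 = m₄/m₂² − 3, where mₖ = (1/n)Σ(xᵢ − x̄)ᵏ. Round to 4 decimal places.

x̄ = 12.3000
Σ(xᵢ − x̄)² = 816.7600 ⇒ m₂ = 136.12667
Σ(xᵢ − x̄)⁴ = 406064.2660 ⇒ m₄ = 67677.37767
m₂² = 18530.46938
g_2 = m₄/m₂² − 3 = 3.65222 − 3 ≈ 0.6522

0.6522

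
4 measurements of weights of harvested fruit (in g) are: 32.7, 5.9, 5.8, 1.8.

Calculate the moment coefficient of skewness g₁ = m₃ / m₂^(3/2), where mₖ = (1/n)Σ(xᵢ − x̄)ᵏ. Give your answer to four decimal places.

x̄ = (32.7 + 5.9 + 5.8 + 1.8) / 4 = 11.5500
deviations (xᵢ − x̄): 21.1500, -5.6500, -5.7500, -9.7500
Σ(xᵢ − x̄)² = 607.3700 ⇒ m₂ = 607.3700/4 = 151.84250
Σ(xᵢ − x̄)³ = 8163.5400 ⇒ m₃ = 8163.5400/4 = 2040.88500
m₂^(3/2) = 151.84250^(1.5) = 1871.06993
g₁ = m₃ / m₂^(3/2) = 2040.88500 / 1871.06993 ≈ 1.0908

1.0908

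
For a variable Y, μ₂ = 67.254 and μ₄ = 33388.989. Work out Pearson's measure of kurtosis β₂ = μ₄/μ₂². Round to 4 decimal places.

μ₂² = 67.254² = 4523.10052
μ₄/μ₂² = 33388.989 / 4523.10052 = 7.38188
β₂ ≈ 7.3819

7.3819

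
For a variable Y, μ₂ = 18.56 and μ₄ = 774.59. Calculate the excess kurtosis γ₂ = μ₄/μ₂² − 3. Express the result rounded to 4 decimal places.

-0.7514

μ₂² = 18.56² = 344.47360
μ₄/μ₂² = 774.59 / 344.47360 = 2.24862
γ₂ = 2.24862 − 3 ≈ -0.7514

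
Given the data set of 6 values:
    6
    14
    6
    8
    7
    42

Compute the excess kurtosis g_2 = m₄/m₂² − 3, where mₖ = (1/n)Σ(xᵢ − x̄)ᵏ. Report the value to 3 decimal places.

0.866

x̄ = 13.8333
Σ(xᵢ − x̄)² = 996.8333 ⇒ m₂ = 166.13889
Σ(xᵢ − x̄)⁴ = 640290.4861 ⇒ m₄ = 106715.08102
m₂² = 27602.13040
g_2 = m₄/m₂² − 3 = 3.86619 − 3 ≈ 0.866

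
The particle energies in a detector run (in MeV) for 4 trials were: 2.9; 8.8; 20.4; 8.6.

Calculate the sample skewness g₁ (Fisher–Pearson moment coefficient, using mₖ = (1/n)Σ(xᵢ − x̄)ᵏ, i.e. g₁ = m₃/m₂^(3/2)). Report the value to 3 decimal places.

x̄ = (2.9 + 8.8 + 20.4 + 8.6) / 4 = 10.1750
deviations (xᵢ − x̄): -7.2750, -1.3750, 10.2250, -1.5750
Σ(xᵢ − x̄)² = 161.8475 ⇒ m₂ = 161.8475/4 = 40.46187
Σ(xᵢ − x̄)³ = 677.4896 ⇒ m₃ = 677.4896/4 = 169.37241
m₂^(3/2) = 40.46187^(1.5) = 257.37657
g₁ = m₃ / m₂^(3/2) = 169.37241 / 257.37657 ≈ 0.658

0.658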